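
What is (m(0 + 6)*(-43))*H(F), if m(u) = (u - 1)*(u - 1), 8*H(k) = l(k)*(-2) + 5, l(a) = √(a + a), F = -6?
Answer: -5375/8 + 1075*I*√3/2 ≈ -671.88 + 930.98*I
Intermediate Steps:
l(a) = √2*√a (l(a) = √(2*a) = √2*√a)
H(k) = 5/8 - √2*√k/4 (H(k) = ((√2*√k)*(-2) + 5)/8 = (-2*√2*√k + 5)/8 = (5 - 2*√2*√k)/8 = 5/8 - √2*√k/4)
m(u) = (-1 + u)² (m(u) = (-1 + u)*(-1 + u) = (-1 + u)²)
(m(0 + 6)*(-43))*H(F) = ((-1 + (0 + 6))²*(-43))*(5/8 - √2*√(-6)/4) = ((-1 + 6)²*(-43))*(5/8 - √2*I*√6/4) = (5²*(-43))*(5/8 - I*√3/2) = (25*(-43))*(5/8 - I*√3/2) = -1075*(5/8 - I*√3/2) = -5375/8 + 1075*I*√3/2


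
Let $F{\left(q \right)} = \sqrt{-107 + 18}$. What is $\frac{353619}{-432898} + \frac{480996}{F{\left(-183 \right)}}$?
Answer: $- \frac{353619}{432898} - \frac{480996 i \sqrt{89}}{89} \approx -0.81686 - 50986.0 i$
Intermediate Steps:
$F{\left(q \right)} = i \sqrt{89}$ ($F{\left(q \right)} = \sqrt{-89} = i \sqrt{89}$)
$\frac{353619}{-432898} + \frac{480996}{F{\left(-183 \right)}} = \frac{353619}{-432898} + \frac{480996}{i \sqrt{89}} = 353619 \left(- \frac{1}{432898}\right) + 480996 \left(- \frac{i \sqrt{89}}{89}\right) = - \frac{353619}{432898} - \frac{480996 i \sqrt{89}}{89}$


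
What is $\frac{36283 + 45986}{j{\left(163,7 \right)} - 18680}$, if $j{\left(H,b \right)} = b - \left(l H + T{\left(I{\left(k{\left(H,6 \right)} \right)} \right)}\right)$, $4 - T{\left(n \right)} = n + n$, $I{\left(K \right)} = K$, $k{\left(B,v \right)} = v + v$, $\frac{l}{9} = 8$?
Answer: $- \frac{82269}{30389} \approx -2.7072$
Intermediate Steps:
$l = 72$ ($l = 9 \cdot 8 = 72$)
$k{\left(B,v \right)} = 2 v$
$T{\left(n \right)} = 4 - 2 n$ ($T{\left(n \right)} = 4 - \left(n + n\right) = 4 - 2 n$)
$j{\left(H,b \right)} = 20 + b - 72 H$ ($j{\left(H,b \right)} = b - \left(72 H + \left(4 - 2 \cdot 2 \cdot 6\right)\right) = b - \left(72 H + \left(4 - 24\right)\right) = b - \left(72 H - 20\right) = b - \left(-20 + 72 H\right) = 20 + b - 72 H$)
$\frac{36283 + 45986}{j{\left(163,7 \right)} - 18680} = \frac{36283 + 45986}{\left(20 + 7 - 11736\right) - 18680} = \frac{82269}{\left(20 + 7 - 11736\right) - 18680} = \frac{82269}{-11709 - 18680} = \frac{82269}{-30389} = 82269 \left(- \frac{1}{30389}\right) = - \frac{82269}{30389}$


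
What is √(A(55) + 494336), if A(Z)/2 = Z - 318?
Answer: √493810 ≈ 702.72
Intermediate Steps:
A(Z) = -636 + 2*Z (A(Z) = 2*(Z - 318) = 2*(-318 + Z) = -636 + 2*Z)
√(A(55) + 494336) = √((-636 + 2*55) + 494336) = √((-636 + 110) + 494336) = √(-526 + 494336) = √493810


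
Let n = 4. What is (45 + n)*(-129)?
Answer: -6321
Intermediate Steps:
(45 + n)*(-129) = (45 + 4)*(-129) = 49*(-129) = -6321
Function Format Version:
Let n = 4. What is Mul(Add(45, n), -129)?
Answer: -6321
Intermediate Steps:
Mul(Add(45, n), -129) = Mul(Add(45, 4), -129) = Mul(49, -129) = -6321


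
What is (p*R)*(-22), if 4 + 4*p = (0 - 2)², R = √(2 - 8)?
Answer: 0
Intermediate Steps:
R = I*√6 (R = √(-6) = I*√6 ≈ 2.4495*I)
p = 0 (p = -1 + (0 - 2)²/4 = -1 + (¼)*(-2)² = -1 + (¼)*4 = -1 + 1 = 0)
(p*R)*(-22) = (0*(I*√6))*(-22) = 0*(-22) = 0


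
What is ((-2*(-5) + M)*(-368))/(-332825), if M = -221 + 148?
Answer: -23184/332825 ≈ -0.069658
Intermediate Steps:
M = -73
((-2*(-5) + M)*(-368))/(-332825) = ((-2*(-5) - 73)*(-368))/(-332825) = ((10 - 73)*(-368))*(-1/332825) = -63*(-368)*(-1/332825) = 23184*(-1/332825) = -23184/332825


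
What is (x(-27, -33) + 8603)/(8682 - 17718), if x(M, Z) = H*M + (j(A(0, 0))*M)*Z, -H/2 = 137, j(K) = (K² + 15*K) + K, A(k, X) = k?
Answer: -16001/9036 ≈ -1.7708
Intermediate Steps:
j(K) = K² + 16*K
H = -274 (H = -2*137 = -274)
x(M, Z) = -274*M (x(M, Z) = -274*M + ((0*(16 + 0))*M)*Z = -274*M + ((0*16)*M)*Z = -274*M + (0*M)*Z = -274*M + 0*Z = -274*M + 0 = -274*M)
(x(-27, -33) + 8603)/(8682 - 17718) = (-274*(-27) + 8603)/(8682 - 17718) = (7398 + 8603)/(-9036) = 16001*(-1/9036) = -16001/9036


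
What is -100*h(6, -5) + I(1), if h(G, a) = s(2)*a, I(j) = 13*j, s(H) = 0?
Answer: 13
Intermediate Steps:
h(G, a) = 0 (h(G, a) = 0*a = 0)
-100*h(6, -5) + I(1) = -100*0 + 13*1 = 0 + 13 = 13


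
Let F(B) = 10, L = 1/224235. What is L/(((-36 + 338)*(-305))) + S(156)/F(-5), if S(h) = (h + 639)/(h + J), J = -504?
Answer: -547338575141/2395897158600 ≈ -0.22845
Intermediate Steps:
L = 1/224235 ≈ 4.4596e-6
S(h) = (639 + h)/(-504 + h) (S(h) = (h + 639)/(h - 504) = (639 + h)/(-504 + h))
L/(((-36 + 338)*(-305))) + S(156)/F(-5) = 1/(224235*(((-36 + 338)*(-305)))) + ((639 + 156)/(-504 + 156))/10 = 1/(224235*((302*(-305)))) + (795/(-348))*(⅒) = (1/224235)/(-92110) - 1/348*795*(⅒) = (1/224235)*(-1/92110) - 265/116*⅒ = -1/20654285850 - 53/232 = -547338575141/2395897158600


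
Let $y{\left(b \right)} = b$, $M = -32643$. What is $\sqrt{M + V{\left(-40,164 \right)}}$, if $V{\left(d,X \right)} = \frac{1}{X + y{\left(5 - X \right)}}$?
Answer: $\frac{i \sqrt{816070}}{5} \approx 180.67 i$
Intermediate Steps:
$V{\left(d,X \right)} = \frac{1}{5}$ ($V{\left(d,X \right)} = \frac{1}{X - \left(-5 + X\right)} = \frac{1}{5}$)
$\sqrt{M + V{\left(-40,164 \right)}} = \sqrt{-32643 + \frac{1}{5}} = \sqrt{- \frac{163214}{5}} = \frac{i \sqrt{816070}}{5}$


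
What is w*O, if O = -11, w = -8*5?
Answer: 440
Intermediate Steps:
w = -40
w*O = -40*(-11) = 440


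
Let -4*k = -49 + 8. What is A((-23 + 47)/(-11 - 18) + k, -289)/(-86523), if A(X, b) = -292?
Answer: 292/86523 ≈ 0.0033748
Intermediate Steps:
k = 41/4 (k = -(-49 + 8)/4 = -1/4*(-41) = 41/4 ≈ 10.250)
A((-23 + 47)/(-11 - 18) + k, -289)/(-86523) = -292/(-86523) = -292*(-1/86523) = 292/86523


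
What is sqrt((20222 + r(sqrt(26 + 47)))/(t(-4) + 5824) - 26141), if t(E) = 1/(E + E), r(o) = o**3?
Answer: sqrt(-56737287701005 + 27209144*sqrt(73))/46591 ≈ 161.67*I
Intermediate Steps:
t(E) = 1/(2*E)
sqrt((20222 + r(sqrt(26 + 47)))/(t(-4) + 5824) - 26141) = sqrt((20222 + (sqrt(26 + 47))**3)/((1/2)/(-4) + 5824) - 26141) = sqrt((20222 + (sqrt(73))**3)/((1/2)*(-1/4) + 5824) - 26141) = sqrt((20222 + 73*sqrt(73))/(-1/8 + 5824) - 26141) = sqrt((20222 + 73*sqrt(73))/(46591/8) - 26141) = sqrt((20222 + 73*sqrt(73))*(8/46591) - 26141) = sqrt((161776/46591 + 584*sqrt(73)/46591) - 26141) = sqrt(-1217773555/46591 + 584*sqrt(73)/46591)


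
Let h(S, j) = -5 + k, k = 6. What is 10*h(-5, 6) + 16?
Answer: 26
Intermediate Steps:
h(S, j) = 1 (h(S, j) = -5 + 6 = 1)
10*h(-5, 6) + 16 = 10*1 + 16 = 10 + 16 = 26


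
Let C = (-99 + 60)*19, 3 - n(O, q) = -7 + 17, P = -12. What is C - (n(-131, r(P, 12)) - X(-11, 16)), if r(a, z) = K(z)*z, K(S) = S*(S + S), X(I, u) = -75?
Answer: -809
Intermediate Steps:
K(S) = 2*S² (K(S) = S*(2*S) = 2*S²)
r(a, z) = 2*z³ (r(a, z) = (2*z²)*z = 2*z³)
n(O, q) = -7 (n(O, q) = 3 - (-7 + 17) = 3 - 1*10 = 3 - 10 = -7)
C = -741 (C = -39*19 = -741)
C - (n(-131, r(P, 12)) - X(-11, 16)) = -741 - (-7 - 1*(-75)) = -741 - (-7 + 75) = -741 - 1*68 = -741 - 68 = -809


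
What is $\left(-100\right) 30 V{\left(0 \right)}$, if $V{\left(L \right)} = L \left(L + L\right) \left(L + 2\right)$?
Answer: $0$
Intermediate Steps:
$V{\left(L \right)} = 2 L^{2} \left(2 + L\right)$ ($V{\left(L \right)} = L 2 L \left(2 + L\right) = 2 L^{2} \left(2 + L\right)$)
$\left(-100\right) 30 V{\left(0 \right)} = \left(-100\right) 30 \cdot 2 \cdot 0^{2} \left(2 + 0\right) = - 3000 \cdot 2 \cdot 0 \cdot 2 = \left(-3000\right) 0 = 0$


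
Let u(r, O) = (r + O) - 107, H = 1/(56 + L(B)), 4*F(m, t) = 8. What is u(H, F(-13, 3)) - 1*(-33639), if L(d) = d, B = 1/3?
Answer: 5667249/169 ≈ 33534.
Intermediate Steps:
B = ⅓ ≈ 0.33333
F(m, t) = 2 (F(m, t) = (¼)*8 = 2)
H = 3/169 (H = 1/(56 + ⅓) = 1/(169/3) = 3/169 ≈ 0.017751)
u(r, O) = -107 + O + r (u(r, O) = (O + r) - 107 = -107 + O + r)
u(H, F(-13, 3)) - 1*(-33639) = (-107 + 2 + 3/169) - 1*(-33639) = -17742/169 + 33639 = 5667249/169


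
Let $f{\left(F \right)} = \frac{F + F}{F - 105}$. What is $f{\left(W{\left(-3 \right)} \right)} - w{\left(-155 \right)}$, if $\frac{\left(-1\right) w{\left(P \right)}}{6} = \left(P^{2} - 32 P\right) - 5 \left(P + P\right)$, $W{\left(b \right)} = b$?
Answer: $\frac{3297781}{18} \approx 1.8321 \cdot 10^{5}$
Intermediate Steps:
$w{\left(P \right)} = - 6 P^{2} + 252 P$ ($w{\left(P \right)} = - 6 \left(\left(P^{2} - 32 P\right) - 5 \left(P + P\right)\right) = - 6 \left(\left(P^{2} - 32 P\right) - 5 \cdot 2 P\right) = - 6 \left(\left(P^{2} - 32 P\right) - 10 P\right) = - 6 \left(P^{2} - 42 P\right) = - 6 P^{2} + 252 P$)
$f{\left(F \right)} = \frac{2 F}{-105 + F}$
$f{\left(W{\left(-3 \right)} \right)} - w{\left(-155 \right)} = 2 \left(-3\right) \frac{1}{-105 - 3} - 6 \left(-155\right) \left(42 - -155\right) = 2 \left(-3\right) \frac{1}{-108} - 6 \left(-155\right) \left(42 + 155\right) = 2 \left(-3\right) \left(- \frac{1}{108}\right) - 6 \left(-155\right) 197 = \frac{1}{18} - -183210 = \frac{1}{18} + 183210 = \frac{3297781}{18}$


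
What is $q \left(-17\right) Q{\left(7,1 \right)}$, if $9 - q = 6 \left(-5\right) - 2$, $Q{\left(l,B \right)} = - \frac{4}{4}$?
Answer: $697$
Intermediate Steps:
$Q{\left(l,B \right)} = -1$ ($Q{\left(l,B \right)} = \left(-4\right) \frac{1}{4} = -1$)
$q = 41$ ($q = 9 - \left(6 \left(-5\right) - 2\right) = 9 - \left(-30 - 2\right) = 9 - -32 = 9 + 32 = 41$)
$q \left(-17\right) Q{\left(7,1 \right)} = 41 \left(-17\right) \left(-1\right) = \left(-697\right) \left(-1\right) = 697$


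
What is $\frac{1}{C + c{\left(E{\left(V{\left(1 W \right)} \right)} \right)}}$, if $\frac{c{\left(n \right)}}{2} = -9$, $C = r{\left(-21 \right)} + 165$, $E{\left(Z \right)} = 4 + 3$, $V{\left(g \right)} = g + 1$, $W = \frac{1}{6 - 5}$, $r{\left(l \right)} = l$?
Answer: $\frac{1}{126} \approx 0.0079365$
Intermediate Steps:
$W = 1$ ($W = 1^{-1} = 1$)
$V{\left(g \right)} = 1 + g$
$E{\left(Z \right)} = 7$
$C = 144$ ($C = -21 + 165 = 144$)
$c{\left(n \right)} = -18$ ($c{\left(n \right)} = 2 \left(-9\right) = -18$)
$\frac{1}{C + c{\left(E{\left(V{\left(1 W \right)} \right)} \right)}} = \frac{1}{144 - 18} = \frac{1}{126}$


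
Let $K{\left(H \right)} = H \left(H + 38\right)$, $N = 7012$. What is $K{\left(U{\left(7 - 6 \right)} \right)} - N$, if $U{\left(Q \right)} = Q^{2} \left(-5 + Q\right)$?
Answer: $-7148$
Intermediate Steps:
$K{\left(H \right)} = H \left(38 + H\right)$
$K{\left(U{\left(7 - 6 \right)} \right)} - N = \left(7 - 6\right)^{2} \left(-5 + \left(7 - 6\right)\right) \left(38 + \left(7 - 6\right)^{2} \left(-5 + \left(7 - 6\right)\right)\right) - 7012 = 1^{2} \left(-5 + 1\right) \left(38 + 1^{2} \left(-5 + 1\right)\right) - 7012 = 1 \left(-4\right) \left(38 + 1 \left(-4\right)\right) - 7012 = - 4 \left(38 - 4\right) - 7012 = \left(-4\right) 34 - 7012 = -136 - 7012 = -7148$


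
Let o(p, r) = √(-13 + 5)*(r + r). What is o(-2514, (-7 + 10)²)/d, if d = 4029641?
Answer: 36*I*√2/4029641 ≈ 1.2634e-5*I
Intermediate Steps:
o(p, r) = 4*I*r*√2 (o(p, r) = √(-8)*(2*r) = (2*I*√2)*(2*r) = 4*I*r*√2)
o(-2514, (-7 + 10)²)/d = (4*I*(-7 + 10)²*√2)/4029641 = (4*I*3²*√2)*(1/4029641) = (4*I*9*√2)*(1/4029641) = (36*I*√2)*(1/4029641) = 36*I*√2/4029641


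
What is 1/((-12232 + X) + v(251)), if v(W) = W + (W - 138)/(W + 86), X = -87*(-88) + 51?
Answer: -337/1440225 ≈ -0.00023399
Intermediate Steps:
X = 7707 (X = 7656 + 51 = 7707)
v(W) = W + (-138 + W)/(86 + W)
1/((-12232 + X) + v(251)) = 1/((-12232 + 7707) + (-138 + 251**2 + 87*251)/(86 + 251)) = 1/(-4525 + (-138 + 63001 + 21837)/337) = 1/(-4525 + (1/337)*84700) = 1/(-4525 + 84700/337) = 1/(-1440225/337) = -337/1440225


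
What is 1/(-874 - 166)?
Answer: -1/1040 ≈ -0.00096154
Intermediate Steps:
1/(-874 - 166) = 1/(-1040) = -1/1040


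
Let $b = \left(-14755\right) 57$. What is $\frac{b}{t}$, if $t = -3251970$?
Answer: $\frac{56069}{216798} \approx 0.25862$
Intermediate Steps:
$b = -841035$
$\frac{b}{t} = - \frac{841035}{-3251970} = \left(-841035\right) \left(- \frac{1}{3251970}\right) = \frac{56069}{216798}$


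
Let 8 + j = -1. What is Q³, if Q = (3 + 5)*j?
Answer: -373248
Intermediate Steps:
j = -9 (j = -8 - 1 = -9)
Q = -72 (Q = (3 + 5)*(-9) = 8*(-9) = -72)
Q³ = (-72)³ = -373248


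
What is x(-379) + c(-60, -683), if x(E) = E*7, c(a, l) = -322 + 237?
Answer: -2738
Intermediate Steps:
c(a, l) = -85
x(E) = 7*E
x(-379) + c(-60, -683) = 7*(-379) - 85 = -2653 - 85 = -2738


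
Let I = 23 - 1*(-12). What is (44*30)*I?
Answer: 46200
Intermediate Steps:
I = 35 (I = 23 + 12 = 35)
(44*30)*I = (44*30)*35 = 1320*35 = 46200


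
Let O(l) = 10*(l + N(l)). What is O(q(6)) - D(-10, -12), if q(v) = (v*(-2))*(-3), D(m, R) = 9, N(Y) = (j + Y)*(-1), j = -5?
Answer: 41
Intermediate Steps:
N(Y) = 5 - Y (N(Y) = (-5 + Y)*(-1) = 5 - Y)
q(v) = 6*v (q(v) = -2*v*(-3) = 6*v)
O(l) = 50 (O(l) = 10*(l + (5 - l)) = 10*5 = 50)
O(q(6)) - D(-10, -12) = 50 - 1*9 = 50 - 9 = 41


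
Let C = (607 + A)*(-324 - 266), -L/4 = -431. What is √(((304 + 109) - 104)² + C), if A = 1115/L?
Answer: I*√195443296906/862 ≈ 512.87*I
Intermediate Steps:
L = 1724 (L = -4*(-431) = 1724)
A = 1115/1724 ≈ 0.64675
C = -309036985/862 (C = (607 + 1115/1724)*(-324 - 266) = (1047583/1724)*(-590) = -309036985/862 ≈ -3.5851e+5)
√(((304 + 109) - 104)² + C) = √(((304 + 109) - 104)² - 309036985/862) = √((413 - 104)² - 309036985/862) = √(309² - 309036985/862) = √(95481 - 309036985/862) = √(-226732363/862) = I*√195443296906/862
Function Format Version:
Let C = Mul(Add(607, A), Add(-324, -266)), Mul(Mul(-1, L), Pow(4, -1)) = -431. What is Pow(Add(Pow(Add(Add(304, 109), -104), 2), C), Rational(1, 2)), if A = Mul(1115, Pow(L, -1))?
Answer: Mul(Rational(1, 862), I, Pow(195443296906, Rational(1, 2))) ≈ Mul(512.87, I)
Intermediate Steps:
L = 1724 (L = Mul(-4, -431) = 1724)
A = Rational(1115, 1724) (A = Mul(1115, Pow(1724, -1)) = Mul(1115, Rational(1, 1724)) = Rational(1115, 1724) ≈ 0.64675)
C = Rational(-309036985, 862) (C = Mul(Add(607, Rational(1115, 1724)), Add(-324, -266)) = Mul(Rational(1047583, 1724), -590) = Rational(-309036985, 862) ≈ -3.5851e+5)
Pow(Add(Pow(Add(Add(304, 109), -104), 2), C), Rational(1, 2)) = Pow(Add(Pow(Add(Add(304, 109), -104), 2), Rational(-309036985, 862)), Rational(1, 2)) = Pow(Add(Pow(Add(413, -104), 2), Rational(-309036985, 862)), Rational(1, 2)) = Pow(Add(Pow(309, 2), Rational(-309036985, 862)), Rational(1, 2)) = Pow(Add(95481, Rational(-309036985, 862)), Rational(1, 2)) = Pow(Rational(-226732363, 862), Rational(1, 2)) = Mul(Rational(1, 862), I, Pow(195443296906, Rational(1, 2)))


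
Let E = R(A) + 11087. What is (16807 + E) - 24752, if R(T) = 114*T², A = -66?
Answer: 499726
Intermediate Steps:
E = 507671 (E = 114*(-66)² + 11087 = 114*4356 + 11087 = 496584 + 11087 = 507671)
(16807 + E) - 24752 = (16807 + 507671) - 24752 = 524478 - 24752 = 499726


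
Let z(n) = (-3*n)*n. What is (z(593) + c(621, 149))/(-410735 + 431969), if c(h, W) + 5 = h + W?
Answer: -175697/3539 ≈ -49.646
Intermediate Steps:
c(h, W) = -5 + W + h (c(h, W) = -5 + (h + W) = -5 + (W + h) = -5 + W + h)
z(n) = -3*n²
(z(593) + c(621, 149))/(-410735 + 431969) = (-3*593² + (-5 + 149 + 621))/(-410735 + 431969) = (-3*351649 + 765)/21234 = (-1054947 + 765)*(1/21234) = -1054182*1/21234 = -175697/3539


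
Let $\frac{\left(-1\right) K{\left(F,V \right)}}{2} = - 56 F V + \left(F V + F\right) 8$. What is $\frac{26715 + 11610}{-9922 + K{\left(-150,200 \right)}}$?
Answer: $- \frac{38325}{2887522} \approx -0.013273$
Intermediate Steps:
$K{\left(F,V \right)} = - 16 F + 96 F V$ ($K{\left(F,V \right)} = - 2 \left(- 56 F V + \left(F V + F\right) 8\right) = - 2 \left(- 56 F V + \left(F + F V\right) 8\right) = - 2 \left(- 56 F V + \left(8 F + 8 F V\right)\right) = - 2 \left(8 F - 48 F V\right) = - 16 F + 96 F V$)
$\frac{26715 + 11610}{-9922 + K{\left(-150,200 \right)}} = \frac{26715 + 11610}{-9922 + 16 \left(-150\right) \left(-1 + 6 \cdot 200\right)} = \frac{38325}{-9922 + 16 \left(-150\right) \left(-1 + 1200\right)} = \frac{38325}{-9922 + 16 \left(-150\right) 1199} = \frac{38325}{-9922 - 2877600} = \frac{38325}{-2887522} = 38325 \left(- \frac{1}{2887522}\right) = - \frac{38325}{2887522}$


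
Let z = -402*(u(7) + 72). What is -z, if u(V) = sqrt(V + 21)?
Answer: 28944 + 804*sqrt(7) ≈ 31071.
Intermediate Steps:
u(V) = sqrt(21 + V)
z = -28944 - 804*sqrt(7) (z = -402*(sqrt(21 + 7) + 72) = -402*(sqrt(28) + 72) = -402*(2*sqrt(7) + 72) = -402*(72 + 2*sqrt(7)) = -28944 - 804*sqrt(7) ≈ -31071.)
-z = -(-28944 - 804*sqrt(7)) = 28944 + 804*sqrt(7)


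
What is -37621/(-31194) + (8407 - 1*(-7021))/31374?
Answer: 13187161/7767306 ≈ 1.6978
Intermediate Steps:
-37621/(-31194) + (8407 - 1*(-7021))/31374 = -37621*(-1/31194) + (8407 + 7021)*(1/31374) = 37621/31194 + 15428*(1/31374) = 37621/31194 + 1102/2241 = 13187161/7767306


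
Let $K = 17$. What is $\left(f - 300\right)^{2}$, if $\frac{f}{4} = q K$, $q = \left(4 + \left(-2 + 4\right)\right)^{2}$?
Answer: $4613904$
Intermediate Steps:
$q = 36$ ($q = \left(4 + 2\right)^{2} = 6^{2} = 36$)
$f = 2448$ ($f = 4 \cdot 36 \cdot 17 = 4 \cdot 612 = 2448$)
$\left(f - 300\right)^{2} = \left(2448 - 300\right)^{2} = 2148^{2} = 4613904$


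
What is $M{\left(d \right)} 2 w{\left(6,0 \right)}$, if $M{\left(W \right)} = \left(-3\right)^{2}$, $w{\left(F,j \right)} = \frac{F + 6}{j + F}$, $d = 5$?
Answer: $36$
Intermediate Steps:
$w{\left(F,j \right)} = \frac{6 + F}{F + j}$
$M{\left(W \right)} = 9$
$M{\left(d \right)} 2 w{\left(6,0 \right)} = 9 \cdot 2 \frac{6 + 6}{6 + 0} = 18 \cdot \frac{1}{6} \cdot 12 = 18 \cdot 2 = 36$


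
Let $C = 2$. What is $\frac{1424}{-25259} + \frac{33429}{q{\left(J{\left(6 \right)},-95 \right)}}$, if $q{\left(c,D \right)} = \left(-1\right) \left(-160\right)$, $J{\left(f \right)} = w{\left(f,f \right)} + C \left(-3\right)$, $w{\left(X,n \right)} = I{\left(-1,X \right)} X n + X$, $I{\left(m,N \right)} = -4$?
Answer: $\frac{844155271}{4041440} \approx 208.87$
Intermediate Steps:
$w{\left(X,n \right)} = X - 4 X n$ ($w{\left(X,n \right)} = - 4 X n + X = X - 4 X n$)
$J{\left(f \right)} = -6 + f \left(1 - 4 f\right)$ ($J{\left(f \right)} = f \left(1 - 4 f\right) + 2 \left(-3\right) = f \left(1 - 4 f\right) - 6 = -6 + f \left(1 - 4 f\right)$)
$q{\left(c,D \right)} = 160$
$\frac{1424}{-25259} + \frac{33429}{q{\left(J{\left(6 \right)},-95 \right)}} = \frac{1424}{-25259} + \frac{33429}{160} = 1424 \left(- \frac{1}{25259}\right) + 33429 \cdot \frac{1}{160} = - \frac{1424}{25259} + \frac{33429}{160} = \frac{844155271}{4041440}$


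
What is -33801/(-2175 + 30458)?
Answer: -33801/28283 ≈ -1.1951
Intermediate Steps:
-33801/(-2175 + 30458) = -33801/28283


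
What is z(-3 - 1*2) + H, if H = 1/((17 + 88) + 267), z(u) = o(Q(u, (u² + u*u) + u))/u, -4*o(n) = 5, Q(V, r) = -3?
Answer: 47/186 ≈ 0.25269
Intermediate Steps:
o(n) = -5/4 (o(n) = -¼*5 = -5/4)
z(u) = -5/(4*u)
H = 1/372 (H = 1/(105 + 267) = 1/372 ≈ 0.0026882)
z(-3 - 1*2) + H = -5/(4*(-3 - 1*2)) + 1/372 = -5/(4*(-3 - 2)) + 1/372 = -5/4/(-5) + 1/372 = -5/4*(-⅕) + 1/372 = ¼ + 1/372 = 47/186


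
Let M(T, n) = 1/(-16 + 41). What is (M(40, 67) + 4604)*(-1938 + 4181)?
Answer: 258171543/25 ≈ 1.0327e+7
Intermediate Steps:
M(T, n) = 1/25
(M(40, 67) + 4604)*(-1938 + 4181) = (1/25 + 4604)*(-1938 + 4181) = (115101/25)*2243 = 258171543/25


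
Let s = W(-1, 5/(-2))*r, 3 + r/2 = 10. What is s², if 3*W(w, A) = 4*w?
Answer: 3136/9 ≈ 348.44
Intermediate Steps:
r = 14 (r = -6 + 2*10 = -6 + 20 = 14)
W(w, A) = 4*w/3 (W(w, A) = (4*w)/3 = 4*w/3)
s = -56/3 (s = ((4/3)*(-1))*14 = -4/3*14 = -56/3 ≈ -18.667)
s² = (-56/3)² = 3136/9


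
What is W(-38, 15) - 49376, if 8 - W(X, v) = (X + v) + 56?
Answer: -49401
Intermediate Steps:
W(X, v) = -48 - X - v (W(X, v) = 8 - ((X + v) + 56) = 8 - (56 + X + v) = 8 + (-56 - X - v) = -48 - X - v)
W(-38, 15) - 49376 = (-48 - 1*(-38) - 1*15) - 49376 = (-48 + 38 - 15) - 49376 = -25 - 49376 = -49401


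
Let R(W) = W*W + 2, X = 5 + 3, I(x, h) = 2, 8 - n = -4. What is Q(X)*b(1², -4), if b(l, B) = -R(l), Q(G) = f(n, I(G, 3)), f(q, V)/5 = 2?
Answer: -30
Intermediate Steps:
n = 12 (n = 8 - 1*(-4) = 8 + 4 = 12)
f(q, V) = 10 (f(q, V) = 5*2 = 10)
X = 8
R(W) = 2 + W² (R(W) = W² + 2 = 2 + W²)
Q(G) = 10
b(l, B) = -2 - l² (b(l, B) = -(2 + l²) = -2 - l²)
Q(X)*b(1², -4) = 10*(-2 - (1²)²) = 10*(-2 - 1*1²) = 10*(-2 - 1*1) = 10*(-2 - 1) = 10*(-3) = -30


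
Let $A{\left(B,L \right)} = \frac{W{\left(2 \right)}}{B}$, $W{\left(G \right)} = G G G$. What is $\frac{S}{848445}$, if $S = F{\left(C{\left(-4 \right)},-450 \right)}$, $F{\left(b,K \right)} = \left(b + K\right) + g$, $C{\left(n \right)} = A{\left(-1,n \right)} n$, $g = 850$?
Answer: $\frac{144}{282815} \approx 0.00050917$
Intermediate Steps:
$W{\left(G \right)} = G^{3}$ ($W{\left(G \right)} = G^{2} G = G^{3}$)
$A{\left(B,L \right)} = \frac{8}{B}$ ($A{\left(B,L \right)} = \frac{2^{3}}{B} = \frac{8}{B}$)
$C{\left(n \right)} = - 8 n$ ($C{\left(n \right)} = \frac{8}{-1} n = 8 \left(-1\right) n = - 8 n$)
$F{\left(b,K \right)} = 850 + K + b$ ($F{\left(b,K \right)} = \left(b + K\right) + 850 = \left(K + b\right) + 850 = 850 + K + b$)
$S = 432$ ($S = 850 - 450 - -32 = 850 - 450 + 32 = 432$)
$\frac{S}{848445} = \frac{432}{848445} = 432 \cdot \frac{1}{848445} = \frac{144}{282815}$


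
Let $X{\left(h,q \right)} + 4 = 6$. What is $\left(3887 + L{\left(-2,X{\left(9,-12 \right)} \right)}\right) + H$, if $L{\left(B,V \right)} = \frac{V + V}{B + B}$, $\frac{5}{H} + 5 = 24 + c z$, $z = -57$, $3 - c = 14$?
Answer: $\frac{2510361}{646} \approx 3886.0$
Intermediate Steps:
$c = -11$ ($c = 3 - 14 = -11$)
$H = \frac{5}{646}$ ($H = \frac{5}{-5 + \left(24 - -627\right)} = \frac{5}{-5 + \left(24 + 627\right)} = \frac{5}{-5 + 651} = \frac{5}{646} \approx 0.0077399$)
$X{\left(h,q \right)} = 2$ ($X{\left(h,q \right)} = -4 + 6 = 2$)
$L{\left(B,V \right)} = \frac{V}{B}$ ($L{\left(B,V \right)} = \frac{2 V}{2 B} = 2 V \frac{1}{2 B} = \frac{V}{B}$)
$\left(3887 + L{\left(-2,X{\left(9,-12 \right)} \right)}\right) + H = \left(3887 + \frac{2}{-2}\right) + \frac{5}{646} = \left(3887 + 2 \left(- \frac{1}{2}\right)\right) + \frac{5}{646} = \left(3887 - 1\right) + \frac{5}{646} = 3886 + \frac{5}{646} = \frac{2510361}{646}$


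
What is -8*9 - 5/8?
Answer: -581/8 ≈ -72.625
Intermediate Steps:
-8*9 - 5/8 = -72 - 5*⅛ = -72 - 5/8 = -581/8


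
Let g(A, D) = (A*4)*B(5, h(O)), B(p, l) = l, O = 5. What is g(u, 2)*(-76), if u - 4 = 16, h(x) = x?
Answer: -30400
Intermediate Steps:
u = 20 (u = 4 + 16 = 20)
g(A, D) = 20*A (g(A, D) = (A*4)*5 = (4*A)*5 = 20*A)
g(u, 2)*(-76) = (20*20)*(-76) = 400*(-76) = -30400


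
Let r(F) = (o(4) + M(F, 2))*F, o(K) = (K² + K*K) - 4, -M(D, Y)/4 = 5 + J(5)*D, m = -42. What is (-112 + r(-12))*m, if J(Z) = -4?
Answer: -88032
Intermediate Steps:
M(D, Y) = -20 + 16*D (M(D, Y) = -4*(5 - 4*D) = -20 + 16*D)
o(K) = -4 + 2*K² (o(K) = (K² + K²) - 4 = 2*K² - 4 = -4 + 2*K²)
r(F) = F*(8 + 16*F) (r(F) = ((-4 + 2*4²) + (-20 + 16*F))*F = ((-4 + 2*16) + (-20 + 16*F))*F = ((-4 + 32) + (-20 + 16*F))*F = (28 + (-20 + 16*F))*F = (8 + 16*F)*F = F*(8 + 16*F))
(-112 + r(-12))*m = (-112 + 8*(-12)*(1 + 2*(-12)))*(-42) = (-112 + 8*(-12)*(1 - 24))*(-42) = (-112 + 8*(-12)*(-23))*(-42) = (-112 + 2208)*(-42) = 2096*(-42) = -88032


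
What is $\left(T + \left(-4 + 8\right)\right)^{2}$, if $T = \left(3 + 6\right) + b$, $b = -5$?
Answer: $64$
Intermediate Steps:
$T = 4$ ($T = \left(3 + 6\right) - 5 = 9 - 5 = 4$)
$\left(T + \left(-4 + 8\right)\right)^{2} = \left(4 + \left(-4 + 8\right)\right)^{2} = \left(4 + 4\right)^{2} = 8^{2} = 64$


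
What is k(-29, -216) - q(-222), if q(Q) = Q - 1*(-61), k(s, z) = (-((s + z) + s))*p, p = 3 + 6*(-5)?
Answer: -7237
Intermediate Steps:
p = -27 (p = 3 - 30 = -27)
k(s, z) = 27*z + 54*s (k(s, z) = -((s + z) + s)*(-27) = -(z + 2*s)*(-27) = (-z - 2*s)*(-27) = 27*z + 54*s)
q(Q) = 61 + Q (q(Q) = Q + 61 = 61 + Q)
k(-29, -216) - q(-222) = (27*(-216) + 54*(-29)) - (61 - 222) = (-5832 - 1566) - 1*(-161) = -7398 + 161 = -7237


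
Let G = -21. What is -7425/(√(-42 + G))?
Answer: 2475*I*√7/7 ≈ 935.46*I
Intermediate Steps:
-7425/(√(-42 + G)) = -7425/(√(-42 - 21)) = -7425/(√(-63)) = -7425/(3*I*√7) = -7425*(-I*√7/21) = -(-2475)*I*√7/7 = 2475*I*√7/7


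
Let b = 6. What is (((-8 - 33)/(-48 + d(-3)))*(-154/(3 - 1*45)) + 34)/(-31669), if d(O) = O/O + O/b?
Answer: -10592/9025665 ≈ -0.0011735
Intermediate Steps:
d(O) = 1 + O/6 (d(O) = O/O + O/6 = 1 + O*(⅙) = 1 + O/6)
(((-8 - 33)/(-48 + d(-3)))*(-154/(3 - 1*45)) + 34)/(-31669) = (((-8 - 33)/(-48 + (1 + (⅙)*(-3))))*(-154/(3 - 1*45)) + 34)/(-31669) = ((-41/(-48 + (1 - ½)))*(-154/(3 - 45)) + 34)*(-1/31669) = ((-41/(-48 + ½))*(-154/(-42)) + 34)*(-1/31669) = ((-41/(-95/2))*(-154*(-1/42)) + 34)*(-1/31669) = (-41*(-2/95)*(11/3) + 34)*(-1/31669) = ((82/95)*(11/3) + 34)*(-1/31669) = (902/285 + 34)*(-1/31669) = (10592/285)*(-1/31669) = -10592/9025665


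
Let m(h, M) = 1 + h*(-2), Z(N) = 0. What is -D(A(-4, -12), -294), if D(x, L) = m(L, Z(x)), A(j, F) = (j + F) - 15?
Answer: -589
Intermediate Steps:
A(j, F) = -15 + F + j (A(j, F) = (F + j) - 15 = -15 + F + j)
m(h, M) = 1 - 2*h
D(x, L) = 1 - 2*L
-D(A(-4, -12), -294) = -(1 - 2*(-294)) = -(1 + 588) = -1*589 = -589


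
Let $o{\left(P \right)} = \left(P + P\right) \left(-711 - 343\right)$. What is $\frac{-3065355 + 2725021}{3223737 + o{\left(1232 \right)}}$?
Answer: $- \frac{340334}{626681} \approx -0.54307$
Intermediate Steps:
$o{\left(P \right)} = - 2108 P$ ($o{\left(P \right)} = 2 P \left(-1054\right) = - 2108 P$)
$\frac{-3065355 + 2725021}{3223737 + o{\left(1232 \right)}} = \frac{-3065355 + 2725021}{3223737 - 2597056} = - \frac{340334}{3223737 - 2597056} = - \frac{340334}{626681}$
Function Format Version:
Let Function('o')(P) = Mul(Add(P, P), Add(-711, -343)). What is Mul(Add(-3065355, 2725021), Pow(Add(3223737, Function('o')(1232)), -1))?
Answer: Rational(-340334, 626681) ≈ -0.54307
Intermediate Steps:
Function('o')(P) = Mul(-2108, P) (Function('o')(P) = Mul(Mul(2, P), -1054) = Mul(-2108, P))
Mul(Add(-3065355, 2725021), Pow(Add(3223737, Function('o')(1232)), -1)) = Mul(Add(-3065355, 2725021), Pow(Add(3223737, Mul(-2108, 1232)), -1)) = Mul(-340334, Pow(Add(3223737, -2597056), -1)) = Mul(-340334, Pow(626681, -1)) = Mul(-340334, Rational(1, 626681)) = Rational(-340334, 626681)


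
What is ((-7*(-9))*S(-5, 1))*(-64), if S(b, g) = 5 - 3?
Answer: -8064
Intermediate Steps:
S(b, g) = 2
((-7*(-9))*S(-5, 1))*(-64) = (-7*(-9)*2)*(-64) = (63*2)*(-64) = 126*(-64) = -8064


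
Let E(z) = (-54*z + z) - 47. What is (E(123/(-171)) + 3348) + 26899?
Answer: 1723573/57 ≈ 30238.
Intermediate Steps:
E(z) = -47 - 53*z (E(z) = -53*z - 47 = -47 - 53*z)
(E(123/(-171)) + 3348) + 26899 = ((-47 - 6519/(-171)) + 3348) + 26899 = ((-47 - 6519*(-1)/171) + 3348) + 26899 = ((-47 - 53*(-41/57)) + 3348) + 26899 = ((-47 + 2173/57) + 3348) + 26899 = (-506/57 + 3348) + 26899 = 190330/57 + 26899 = 1723573/57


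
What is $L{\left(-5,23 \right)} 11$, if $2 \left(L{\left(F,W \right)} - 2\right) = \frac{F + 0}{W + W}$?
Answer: $\frac{1969}{92} \approx 21.402$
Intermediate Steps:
$L{\left(F,W \right)} = 2 + \frac{F}{4 W}$ ($L{\left(F,W \right)} = 2 + \frac{\left(F + 0\right) \frac{1}{W + W}}{2} = 2 + \frac{F \frac{1}{2 W}}{2} = 2 + \frac{\frac{1}{2} F \frac{1}{W}}{2} = 2 + \frac{F}{4 W}$)
$L{\left(-5,23 \right)} 11 = \left(2 + \frac{1}{4} \left(-5\right) \frac{1}{23}\right) 11 = \left(2 - \frac{5}{92}\right) 11 = \frac{179}{92} \cdot 11 = \frac{1969}{92}$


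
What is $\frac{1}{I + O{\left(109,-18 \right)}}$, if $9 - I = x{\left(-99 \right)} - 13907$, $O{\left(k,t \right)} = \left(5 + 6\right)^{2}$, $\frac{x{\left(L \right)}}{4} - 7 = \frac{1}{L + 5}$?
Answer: $\frac{47}{658425} \approx 7.1382 \cdot 10^{-5}$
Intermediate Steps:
$x{\left(L \right)} = 28 + \frac{4}{5 + L}$ ($x{\left(L \right)} = 28 + \frac{4}{L + 5} = 28 + \frac{4}{5 + L}$)
$O{\left(k,t \right)} = 121$ ($O{\left(k,t \right)} = 11^{2} = 121$)
$I = \frac{652738}{47}$ ($I = 9 - \left(\frac{4 \left(36 + 7 \left(-99\right)\right)}{5 - 99} - 13907\right) = 9 - \left(\frac{4 \left(36 - 693\right)}{-94} - 13907\right) = 9 - \left(4 \left(- \frac{1}{94}\right) \left(-657\right) - 13907\right) = 9 - \left(\frac{1314}{47} - 13907\right) = 9 - - \frac{652315}{47} = 9 + \frac{652315}{47} = \frac{652738}{47} \approx 13888.0$)
$\frac{1}{I + O{\left(109,-18 \right)}} = \frac{1}{\frac{652738}{47} + 121} = \frac{1}{\frac{658425}{47}} = \frac{47}{658425}$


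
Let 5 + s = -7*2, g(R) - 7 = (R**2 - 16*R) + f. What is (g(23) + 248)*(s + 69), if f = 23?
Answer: 21950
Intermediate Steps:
g(R) = 30 + R**2 - 16*R (g(R) = 7 + ((R**2 - 16*R) + 23) = 7 + (23 + R**2 - 16*R) = 30 + R**2 - 16*R)
s = -19 (s = -5 - 7*2 = -5 - 14 = -19)
(g(23) + 248)*(s + 69) = ((30 + 23**2 - 16*23) + 248)*(-19 + 69) = ((30 + 529 - 368) + 248)*50 = (191 + 248)*50 = 439*50 = 21950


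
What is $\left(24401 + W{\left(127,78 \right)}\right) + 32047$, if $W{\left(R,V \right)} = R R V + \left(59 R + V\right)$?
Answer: $1322081$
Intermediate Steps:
$W{\left(R,V \right)} = V + 59 R + V R^{2}$ ($W{\left(R,V \right)} = R^{2} V + \left(V + 59 R\right) = V R^{2} + \left(V + 59 R\right) = V + 59 R + V R^{2}$)
$\left(24401 + W{\left(127,78 \right)}\right) + 32047 = \left(24401 + \left(78 + 59 \cdot 127 + 78 \cdot 127^{2}\right)\right) + 32047 = \left(24401 + \left(78 + 7493 + 78 \cdot 16129\right)\right) + 32047 = \left(24401 + \left(78 + 7493 + 1258062\right)\right) + 32047 = \left(24401 + 1265633\right) + 32047 = 1290034 + 32047 = 1322081$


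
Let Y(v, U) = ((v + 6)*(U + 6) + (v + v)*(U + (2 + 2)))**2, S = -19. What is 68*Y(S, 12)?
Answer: 48209552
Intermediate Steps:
Y(v, U) = ((6 + U)*(6 + v) + 2*v*(4 + U))**2 (Y(v, U) = ((6 + v)*(6 + U) + (2*v)*(U + 4))**2 = ((6 + U)*(6 + v) + (2*v)*(4 + U))**2 = ((6 + U)*(6 + v) + 2*v*(4 + U))**2)
68*Y(S, 12) = 68*(36 + 6*12 + 14*(-19) + 3*12*(-19))**2 = 68*(36 + 72 - 266 - 684)**2 = 68*(-842)**2 = 68*708964 = 48209552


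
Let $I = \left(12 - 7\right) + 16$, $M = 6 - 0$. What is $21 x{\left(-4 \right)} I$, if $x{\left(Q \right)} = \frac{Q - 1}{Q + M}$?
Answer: $- \frac{2205}{2} \approx -1102.5$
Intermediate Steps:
$M = 6$ ($M = 6 + 0 = 6$)
$I = 21$ ($I = 5 + 16 = 21$)
$x{\left(Q \right)} = \frac{-1 + Q}{6 + Q}$ ($x{\left(Q \right)} = \frac{Q - 1}{Q + 6} = \frac{-1 + Q}{6 + Q}$)
$21 x{\left(-4 \right)} I = 21 \frac{-1 - 4}{6 - 4} \cdot 21 = 21 \cdot \frac{1}{2} \left(-5\right) 21 = 21 \left(- \frac{5}{2}\right) 21 = \left(- \frac{105}{2}\right) 21 = - \frac{2205}{2}$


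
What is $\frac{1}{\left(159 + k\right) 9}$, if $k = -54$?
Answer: $\frac{1}{945} \approx 0.0010582$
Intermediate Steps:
$\frac{1}{\left(159 + k\right) 9} = \frac{1}{\left(159 - 54\right) 9} = \frac{1}{105 \cdot 9} = \frac{1}{945}$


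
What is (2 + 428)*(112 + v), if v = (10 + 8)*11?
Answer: 133300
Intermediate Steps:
v = 198 (v = 18*11 = 198)
(2 + 428)*(112 + v) = (2 + 428)*(112 + 198) = 430*310 = 133300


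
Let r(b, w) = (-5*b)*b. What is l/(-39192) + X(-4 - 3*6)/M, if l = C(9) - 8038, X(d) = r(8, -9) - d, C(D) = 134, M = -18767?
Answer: 20001698/91939533 ≈ 0.21755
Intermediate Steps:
r(b, w) = -5*b²
X(d) = -320 - d (X(d) = -5*8² - d = -5*64 - d = -320 - d)
l = -7904 (l = 134 - 8038 = -7904)
l/(-39192) + X(-4 - 3*6)/M = -7904/(-39192) + (-320 - (-4 - 3*6))/(-18767) = -7904*(-1/39192) + (-320 - (-4 - 18))*(-1/18767) = 988/4899 + (-320 - 1*(-22))*(-1/18767) = 988/4899 + (-320 + 22)*(-1/18767) = 988/4899 - 298*(-1/18767) = 988/4899 + 298/18767 = 20001698/91939533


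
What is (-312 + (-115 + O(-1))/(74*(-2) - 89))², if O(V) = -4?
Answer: 5450130625/56169 ≈ 97031.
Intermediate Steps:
(-312 + (-115 + O(-1))/(74*(-2) - 89))² = (-312 + (-115 - 4)/(74*(-2) - 89))² = (-312 - 119/(-148 - 89))² = (-312 - 119/(-237))² = (-312 - 119*(-1/237))² = (-312 + 119/237)² = (-73825/237)² = 5450130625/56169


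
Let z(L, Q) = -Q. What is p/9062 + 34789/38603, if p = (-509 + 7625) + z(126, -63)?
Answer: 592388855/349820386 ≈ 1.6934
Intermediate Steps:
p = 7179 (p = (-509 + 7625) - 1*(-63) = 7116 + 63 = 7179)
p/9062 + 34789/38603 = 7179/9062 + 34789/38603 = 592388855/349820386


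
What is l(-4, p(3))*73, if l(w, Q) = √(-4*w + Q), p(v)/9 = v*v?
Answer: 73*√97 ≈ 718.97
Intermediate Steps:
p(v) = 9*v² (p(v) = 9*(v*v) = 9*v²)
l(w, Q) = √(Q - 4*w)
l(-4, p(3))*73 = √(9*3² - 4*(-4))*73 = √(9*9 + 16)*73 = √(81 + 16)*73 = √97*73 = 73*√97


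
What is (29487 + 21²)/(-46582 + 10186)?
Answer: -2494/3033 ≈ -0.82229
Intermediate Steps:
(29487 + 21²)/(-46582 + 10186) = (29487 + 441)/(-36396) = 29928*(-1/36396) = -2494/3033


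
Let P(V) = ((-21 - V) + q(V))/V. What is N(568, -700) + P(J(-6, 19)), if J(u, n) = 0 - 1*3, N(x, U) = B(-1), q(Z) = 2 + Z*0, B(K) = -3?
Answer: 7/3 ≈ 2.3333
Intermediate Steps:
q(Z) = 2 (q(Z) = 2 + 0 = 2)
N(x, U) = -3
J(u, n) = -3 (J(u, n) = 0 - 3 = -3)
P(V) = (-19 - V)/V (P(V) = ((-21 - V) + 2)/V = (-19 - V)/V)
N(568, -700) + P(J(-6, 19)) = -3 + (-19 - 1*(-3))/(-3) = -3 - (-19 + 3)/3 = -3 - ⅓*(-16) = -3 + 16/3 = 7/3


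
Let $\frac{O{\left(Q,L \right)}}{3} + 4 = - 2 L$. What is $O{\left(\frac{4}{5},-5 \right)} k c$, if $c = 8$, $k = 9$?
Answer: $1296$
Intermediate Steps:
$O{\left(Q,L \right)} = -12 - 6 L$ ($O{\left(Q,L \right)} = -12 + 3 \left(- 2 L\right) = -12 - 6 L$)
$O{\left(\frac{4}{5},-5 \right)} k c = \left(-12 - -30\right) 9 \cdot 8 = \left(-12 + 30\right) 9 \cdot 8 = 18 \cdot 9 \cdot 8 = 162 \cdot 8 = 1296$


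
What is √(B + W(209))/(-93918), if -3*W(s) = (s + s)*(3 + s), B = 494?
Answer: -I*√261402/281754 ≈ -0.0018146*I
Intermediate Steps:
W(s) = -2*s*(3 + s)/3 (W(s) = -(s + s)*(3 + s)/3 = -2*s*(3 + s)/3)
√(B + W(209))/(-93918) = √(494 - ⅔*209*(3 + 209))/(-93918) = √(494 - ⅔*209*212)*(-1/93918) = √(494 - 88616/3)*(-1/93918) = √(-87134/3)*(-1/93918) = (I*√261402/3)*(-1/93918) = -I*√261402/281754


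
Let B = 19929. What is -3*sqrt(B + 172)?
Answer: -3*sqrt(20101) ≈ -425.33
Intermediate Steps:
-3*sqrt(B + 172) = -3*sqrt(19929 + 172) = -3*sqrt(20101)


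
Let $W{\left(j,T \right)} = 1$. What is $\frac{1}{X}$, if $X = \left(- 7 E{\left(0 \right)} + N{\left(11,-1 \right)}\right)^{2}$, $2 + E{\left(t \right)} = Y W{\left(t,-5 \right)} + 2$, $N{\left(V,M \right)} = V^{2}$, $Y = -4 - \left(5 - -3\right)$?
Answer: $\frac{1}{42025} \approx 2.3795 \cdot 10^{-5}$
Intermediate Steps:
$Y = -12$ ($Y = -4 - \left(5 + 3\right) = -4 - 8 = -12$)
$E{\left(t \right)} = -12$ ($E{\left(t \right)} = -2 + \left(\left(-12\right) 1 + 2\right) = -2 + \left(-12 + 2\right) = -2 - 10 = -12$)
$X = 42025$ ($X = \left(\left(-7\right) \left(-12\right) + 11^{2}\right)^{2} = \left(84 + 121\right)^{2} = 205^{2} = 42025$)
$\frac{1}{X} = \frac{1}{42025}$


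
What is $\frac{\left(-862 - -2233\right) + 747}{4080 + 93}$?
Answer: $\frac{706}{1391} \approx 0.50755$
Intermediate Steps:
$\frac{\left(-862 - -2233\right) + 747}{4080 + 93} = \frac{\left(-862 + 2233\right) + 747}{4173} = \left(1371 + 747\right) \frac{1}{4173} = 2118 \cdot \frac{1}{4173} = \frac{706}{1391}$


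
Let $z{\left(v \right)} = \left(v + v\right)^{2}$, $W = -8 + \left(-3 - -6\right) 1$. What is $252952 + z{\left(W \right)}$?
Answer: $253052$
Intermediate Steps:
$W = -5$ ($W = -8 + \left(-3 + 6\right) 1 = -8 + 3 \cdot 1 = -8 + 3 = -5$)
$z{\left(v \right)} = 4 v^{2}$ ($z{\left(v \right)} = \left(2 v\right)^{2} = 4 v^{2}$)
$252952 + z{\left(W \right)} = 252952 + 4 \left(-5\right)^{2} = 252952 + 4 \cdot 25 = 252952 + 100 = 253052$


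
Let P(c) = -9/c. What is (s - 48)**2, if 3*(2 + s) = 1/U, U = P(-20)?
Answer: 1768900/729 ≈ 2426.5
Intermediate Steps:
U = 9/20 (U = -9/(-20) = -9*(-1/20) = 9/20 ≈ 0.45000)
s = -34/27 (s = -2 + 1/(3*(9/20)) = -2 + (1/3)*(20/9) = -2 + 20/27 = -34/27 ≈ -1.2593)
(s - 48)**2 = (-34/27 - 48)**2 = (-1330/27)**2 = 1768900/729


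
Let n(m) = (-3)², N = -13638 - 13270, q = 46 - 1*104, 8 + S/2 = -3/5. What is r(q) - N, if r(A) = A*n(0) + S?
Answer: 131844/5 ≈ 26369.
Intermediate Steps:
S = -86/5 (S = -16 + 2*(-3/5) = -16 + 2*(-3*⅕) = -16 + 2*(-⅗) = -16 - 6/5 = -86/5 ≈ -17.200)
q = -58 (q = 46 - 104 = -58)
N = -26908
n(m) = 9
r(A) = -86/5 + 9*A (r(A) = A*9 - 86/5 = 9*A - 86/5 = -86/5 + 9*A)
r(q) - N = (-86/5 + 9*(-58)) - 1*(-26908) = (-86/5 - 522) + 26908 = -2696/5 + 26908 = 131844/5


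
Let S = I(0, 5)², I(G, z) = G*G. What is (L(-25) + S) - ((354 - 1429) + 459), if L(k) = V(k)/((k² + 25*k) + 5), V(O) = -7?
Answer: 3073/5 ≈ 614.60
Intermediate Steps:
I(G, z) = G²
L(k) = -7/(5 + k² + 25*k) (L(k) = -7/((k² + 25*k) + 5) = -7/(5 + k² + 25*k))
S = 0 (S = (0²)² = 0² = 0)
(L(-25) + S) - ((354 - 1429) + 459) = (-7/(5 + (-25)² + 25*(-25)) + 0) - ((354 - 1429) + 459) = (-7/(5 + 625 - 625) + 0) - (-1075 + 459) = (-7/5 + 0) - 1*(-616) = (-7*⅕ + 0) + 616 = (-7/5 + 0) + 616 = -7/5 + 616 = 3073/5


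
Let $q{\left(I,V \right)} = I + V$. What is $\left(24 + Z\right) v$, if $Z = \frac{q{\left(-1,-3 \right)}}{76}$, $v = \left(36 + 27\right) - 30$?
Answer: $\frac{15015}{19} \approx 790.26$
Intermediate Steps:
$v = 33$ ($v = 63 - 30 = 33$)
$Z = - \frac{1}{19}$ ($Z = \frac{-1 - 3}{76} = \left(-4\right) \frac{1}{76} = - \frac{1}{19} \approx -0.052632$)
$\left(24 + Z\right) v = \left(24 - \frac{1}{19}\right) 33 = \frac{455}{19} \cdot 33 = \frac{15015}{19}$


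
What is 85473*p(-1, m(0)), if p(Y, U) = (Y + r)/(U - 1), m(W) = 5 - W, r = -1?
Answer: -85473/2 ≈ -42737.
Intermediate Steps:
p(Y, U) = (-1 + Y)/(-1 + U) (p(Y, U) = (Y - 1)/(U - 1) = (-1 + Y)/(-1 + U))
85473*p(-1, m(0)) = 85473*((-1 - 1)/(-1 + (5 - 1*0))) = 85473*(-2/(-1 + (5 + 0))) = 85473*(-2/(-1 + 5)) = 85473*(-2/4) = 85473*((¼)*(-2)) = 85473*(-½) = -85473/2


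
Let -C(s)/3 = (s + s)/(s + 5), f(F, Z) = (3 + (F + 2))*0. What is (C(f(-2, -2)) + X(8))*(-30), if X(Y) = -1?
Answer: 30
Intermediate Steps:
f(F, Z) = 0 (f(F, Z) = (3 + (2 + F))*0 = (5 + F)*0 = 0)
C(s) = -6*s/(5 + s) (C(s) = -3*(s + s)/(s + 5) = -3*2*s/(5 + s) = -6*s/(5 + s))
(C(f(-2, -2)) + X(8))*(-30) = (-6*0/(5 + 0) - 1)*(-30) = (-6*0/5 - 1)*(-30) = (-6*0*⅕ - 1)*(-30) = (0 - 1)*(-30) = -1*(-30) = 30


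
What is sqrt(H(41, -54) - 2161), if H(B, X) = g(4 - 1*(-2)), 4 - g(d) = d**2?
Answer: I*sqrt(2193) ≈ 46.829*I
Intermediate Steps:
g(d) = 4 - d**2
H(B, X) = -32 (H(B, X) = 4 - (4 - 1*(-2))**2 = 4 - (4 + 2)**2 = 4 - 1*6**2 = 4 - 1*36 = 4 - 36 = -32)
sqrt(H(41, -54) - 2161) = sqrt(-32 - 2161) = sqrt(-2193) = I*sqrt(2193)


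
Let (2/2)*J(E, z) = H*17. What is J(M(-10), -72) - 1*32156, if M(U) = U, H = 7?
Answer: -32037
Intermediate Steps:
J(E, z) = 119 (J(E, z) = 7*17 = 119)
J(M(-10), -72) - 1*32156 = 119 - 1*32156 = 119 - 32156 = -32037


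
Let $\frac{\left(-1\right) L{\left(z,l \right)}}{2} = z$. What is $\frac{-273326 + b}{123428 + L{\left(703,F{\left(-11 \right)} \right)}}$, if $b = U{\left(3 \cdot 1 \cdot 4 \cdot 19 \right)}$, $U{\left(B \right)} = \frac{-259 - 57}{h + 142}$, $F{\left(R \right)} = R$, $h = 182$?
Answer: $- \frac{22139485}{9883782} \approx -2.24$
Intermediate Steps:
$L{\left(z,l \right)} = - 2 z$
$U{\left(B \right)} = - \frac{79}{81}$ ($U{\left(B \right)} = \frac{-259 - 57}{182 + 142} = - \frac{316}{324} = \left(-316\right) \frac{1}{324} = - \frac{79}{81}$)
$b = - \frac{79}{81} \approx -0.97531$
$\frac{-273326 + b}{123428 + L{\left(703,F{\left(-11 \right)} \right)}} = \frac{-273326 - \frac{79}{81}}{123428 - 1406} = - \frac{22139485}{81 \left(123428 - 1406\right)} = - \frac{22139485}{81 \cdot 122022} = \left(- \frac{22139485}{81}\right) \frac{1}{122022} = - \frac{22139485}{9883782}$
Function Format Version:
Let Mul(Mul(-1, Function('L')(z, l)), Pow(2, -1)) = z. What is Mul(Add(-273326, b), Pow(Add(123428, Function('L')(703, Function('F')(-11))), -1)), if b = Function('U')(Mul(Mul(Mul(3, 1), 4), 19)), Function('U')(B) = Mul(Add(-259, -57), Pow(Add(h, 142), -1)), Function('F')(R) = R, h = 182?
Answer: Rational(-22139485, 9883782) ≈ -2.2400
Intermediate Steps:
Function('L')(z, l) = Mul(-2, z)
Function('U')(B) = Rational(-79, 81) (Function('U')(B) = Mul(Add(-259, -57), Pow(Add(182, 142), -1)) = Mul(-316, Pow(324, -1)) = Mul(-316, Rational(1, 324)) = Rational(-79, 81))
b = Rational(-79, 81) ≈ -0.97531
Mul(Add(-273326, b), Pow(Add(123428, Function('L')(703, Function('F')(-11))), -1)) = Mul(Add(-273326, Rational(-79, 81)), Pow(Add(123428, Mul(-2, 703)), -1)) = Mul(Rational(-22139485, 81), Pow(Add(123428, -1406), -1)) = Mul(Rational(-22139485, 81), Pow(122022, -1)) = Mul(Rational(-22139485, 81), Rational(1, 122022)) = Rational(-22139485, 9883782)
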